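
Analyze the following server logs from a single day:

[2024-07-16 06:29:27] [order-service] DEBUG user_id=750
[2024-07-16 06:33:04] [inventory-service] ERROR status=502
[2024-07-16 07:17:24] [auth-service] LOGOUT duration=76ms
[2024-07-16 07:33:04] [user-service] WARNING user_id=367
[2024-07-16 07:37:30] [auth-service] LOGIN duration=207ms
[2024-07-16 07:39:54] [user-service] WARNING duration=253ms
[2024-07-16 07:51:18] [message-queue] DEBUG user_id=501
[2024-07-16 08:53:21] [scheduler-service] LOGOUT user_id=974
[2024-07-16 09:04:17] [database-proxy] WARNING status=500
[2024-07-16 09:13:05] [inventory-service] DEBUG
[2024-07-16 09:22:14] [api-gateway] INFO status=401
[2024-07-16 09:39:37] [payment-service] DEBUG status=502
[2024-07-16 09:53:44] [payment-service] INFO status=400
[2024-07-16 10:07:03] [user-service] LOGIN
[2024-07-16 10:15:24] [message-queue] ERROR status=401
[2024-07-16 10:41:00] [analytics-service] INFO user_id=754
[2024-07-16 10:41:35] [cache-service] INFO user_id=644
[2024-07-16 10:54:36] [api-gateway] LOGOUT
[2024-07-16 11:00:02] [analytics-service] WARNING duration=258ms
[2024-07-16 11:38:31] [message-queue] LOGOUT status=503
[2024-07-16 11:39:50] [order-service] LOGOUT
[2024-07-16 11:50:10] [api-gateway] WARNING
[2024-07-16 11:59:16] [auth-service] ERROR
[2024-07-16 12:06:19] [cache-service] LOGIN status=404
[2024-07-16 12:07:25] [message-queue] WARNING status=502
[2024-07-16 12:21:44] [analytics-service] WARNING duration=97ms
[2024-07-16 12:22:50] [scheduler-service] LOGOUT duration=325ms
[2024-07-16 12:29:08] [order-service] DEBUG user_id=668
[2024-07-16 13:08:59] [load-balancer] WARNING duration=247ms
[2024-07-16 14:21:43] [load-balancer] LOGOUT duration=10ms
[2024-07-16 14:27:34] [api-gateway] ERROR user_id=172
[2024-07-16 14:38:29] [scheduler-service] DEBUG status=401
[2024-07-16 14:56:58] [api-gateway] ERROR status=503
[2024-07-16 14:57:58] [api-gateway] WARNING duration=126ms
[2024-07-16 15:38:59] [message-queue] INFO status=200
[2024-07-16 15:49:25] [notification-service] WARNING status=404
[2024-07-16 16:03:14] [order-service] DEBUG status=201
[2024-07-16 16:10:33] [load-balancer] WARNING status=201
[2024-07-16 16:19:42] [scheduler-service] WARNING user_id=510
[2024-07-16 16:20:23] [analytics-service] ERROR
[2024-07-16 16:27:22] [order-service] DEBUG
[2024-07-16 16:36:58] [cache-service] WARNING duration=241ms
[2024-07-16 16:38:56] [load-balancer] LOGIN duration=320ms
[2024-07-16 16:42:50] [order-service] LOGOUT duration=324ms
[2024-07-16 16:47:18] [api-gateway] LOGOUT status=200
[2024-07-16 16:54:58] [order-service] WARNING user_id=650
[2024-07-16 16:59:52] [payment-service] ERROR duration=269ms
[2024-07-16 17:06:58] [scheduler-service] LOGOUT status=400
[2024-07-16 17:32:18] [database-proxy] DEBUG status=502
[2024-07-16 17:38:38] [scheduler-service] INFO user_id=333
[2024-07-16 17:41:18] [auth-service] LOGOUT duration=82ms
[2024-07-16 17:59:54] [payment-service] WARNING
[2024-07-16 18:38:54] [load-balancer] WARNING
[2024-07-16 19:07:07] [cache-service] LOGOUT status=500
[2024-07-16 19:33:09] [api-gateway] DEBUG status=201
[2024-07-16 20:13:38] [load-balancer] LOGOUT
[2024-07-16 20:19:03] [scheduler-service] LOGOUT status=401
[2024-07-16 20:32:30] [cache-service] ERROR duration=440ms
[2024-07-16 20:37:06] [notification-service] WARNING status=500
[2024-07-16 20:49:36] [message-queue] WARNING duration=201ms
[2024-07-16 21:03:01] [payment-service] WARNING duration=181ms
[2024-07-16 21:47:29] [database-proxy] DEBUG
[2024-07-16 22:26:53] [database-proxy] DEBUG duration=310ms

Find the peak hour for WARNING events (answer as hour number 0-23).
16

To find the peak hour:

1. Group all WARNING events by hour
2. Count events in each hour
3. Find hour with maximum count
4. Peak hour: 16 (with 4 events)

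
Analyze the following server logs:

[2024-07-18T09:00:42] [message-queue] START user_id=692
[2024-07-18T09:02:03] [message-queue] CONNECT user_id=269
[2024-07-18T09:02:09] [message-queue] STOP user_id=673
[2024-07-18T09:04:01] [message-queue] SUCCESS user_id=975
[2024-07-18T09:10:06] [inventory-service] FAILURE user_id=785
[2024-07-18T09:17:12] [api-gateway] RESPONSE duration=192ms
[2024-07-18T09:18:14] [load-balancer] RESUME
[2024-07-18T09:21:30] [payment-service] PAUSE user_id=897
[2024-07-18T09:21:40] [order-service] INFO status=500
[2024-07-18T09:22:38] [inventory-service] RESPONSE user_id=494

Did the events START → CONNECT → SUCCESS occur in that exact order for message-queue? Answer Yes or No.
Yes

To verify sequence order:

1. Find all events in sequence START → CONNECT → SUCCESS for message-queue
2. Extract their timestamps
3. Check if timestamps are in ascending order
4. Result: Yes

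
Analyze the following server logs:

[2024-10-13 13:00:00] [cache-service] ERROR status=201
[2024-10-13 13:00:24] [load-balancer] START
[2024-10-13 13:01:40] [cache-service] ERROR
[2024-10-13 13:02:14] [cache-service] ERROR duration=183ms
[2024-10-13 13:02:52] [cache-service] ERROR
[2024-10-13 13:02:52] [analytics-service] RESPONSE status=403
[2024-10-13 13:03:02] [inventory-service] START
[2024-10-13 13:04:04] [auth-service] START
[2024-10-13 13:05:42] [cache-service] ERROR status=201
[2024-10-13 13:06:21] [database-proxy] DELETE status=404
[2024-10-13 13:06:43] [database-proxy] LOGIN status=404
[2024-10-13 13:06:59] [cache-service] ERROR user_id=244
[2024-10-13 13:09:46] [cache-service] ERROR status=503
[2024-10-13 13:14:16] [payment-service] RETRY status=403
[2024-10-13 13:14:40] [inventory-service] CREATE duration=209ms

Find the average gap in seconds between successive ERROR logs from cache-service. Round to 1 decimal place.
97.7

To calculate average interval:

1. Find all ERROR events for cache-service in order
2. Calculate time gaps between consecutive events
3. Compute mean of gaps: 586 / 6 = 97.7 seconds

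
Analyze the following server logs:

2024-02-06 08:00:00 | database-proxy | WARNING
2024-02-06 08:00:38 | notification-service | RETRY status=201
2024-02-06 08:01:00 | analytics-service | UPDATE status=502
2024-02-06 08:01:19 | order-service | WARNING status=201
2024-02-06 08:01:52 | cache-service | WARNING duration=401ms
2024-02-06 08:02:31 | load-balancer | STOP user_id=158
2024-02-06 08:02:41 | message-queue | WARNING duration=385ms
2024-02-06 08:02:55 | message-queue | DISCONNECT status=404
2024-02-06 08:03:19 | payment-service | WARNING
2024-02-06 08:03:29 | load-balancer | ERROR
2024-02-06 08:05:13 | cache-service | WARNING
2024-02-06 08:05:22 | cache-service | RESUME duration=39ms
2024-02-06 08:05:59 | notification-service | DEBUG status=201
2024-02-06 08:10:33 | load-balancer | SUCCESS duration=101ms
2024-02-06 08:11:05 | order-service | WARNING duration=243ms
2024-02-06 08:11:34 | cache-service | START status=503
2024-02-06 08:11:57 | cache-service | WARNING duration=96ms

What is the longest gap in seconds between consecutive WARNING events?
352

To find the longest gap:

1. Extract all WARNING events in chronological order
2. Calculate time differences between consecutive events
3. Find the maximum difference
4. Longest gap: 352 seconds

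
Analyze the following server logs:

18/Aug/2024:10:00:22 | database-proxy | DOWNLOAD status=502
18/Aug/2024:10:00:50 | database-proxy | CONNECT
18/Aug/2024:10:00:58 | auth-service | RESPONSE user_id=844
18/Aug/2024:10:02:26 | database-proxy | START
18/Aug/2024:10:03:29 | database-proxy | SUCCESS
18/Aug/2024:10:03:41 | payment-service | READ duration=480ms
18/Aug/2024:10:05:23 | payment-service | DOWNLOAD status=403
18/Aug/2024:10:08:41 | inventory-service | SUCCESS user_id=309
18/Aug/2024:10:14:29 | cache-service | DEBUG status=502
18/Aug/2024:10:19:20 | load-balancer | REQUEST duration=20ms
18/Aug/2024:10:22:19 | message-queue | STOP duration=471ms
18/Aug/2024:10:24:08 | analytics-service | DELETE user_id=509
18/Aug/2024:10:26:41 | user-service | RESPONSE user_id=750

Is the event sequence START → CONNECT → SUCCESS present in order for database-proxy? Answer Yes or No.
No

To verify sequence order:

1. Find all events in sequence START → CONNECT → SUCCESS for database-proxy
2. Extract their timestamps
3. Check if timestamps are in ascending order
4. Result: No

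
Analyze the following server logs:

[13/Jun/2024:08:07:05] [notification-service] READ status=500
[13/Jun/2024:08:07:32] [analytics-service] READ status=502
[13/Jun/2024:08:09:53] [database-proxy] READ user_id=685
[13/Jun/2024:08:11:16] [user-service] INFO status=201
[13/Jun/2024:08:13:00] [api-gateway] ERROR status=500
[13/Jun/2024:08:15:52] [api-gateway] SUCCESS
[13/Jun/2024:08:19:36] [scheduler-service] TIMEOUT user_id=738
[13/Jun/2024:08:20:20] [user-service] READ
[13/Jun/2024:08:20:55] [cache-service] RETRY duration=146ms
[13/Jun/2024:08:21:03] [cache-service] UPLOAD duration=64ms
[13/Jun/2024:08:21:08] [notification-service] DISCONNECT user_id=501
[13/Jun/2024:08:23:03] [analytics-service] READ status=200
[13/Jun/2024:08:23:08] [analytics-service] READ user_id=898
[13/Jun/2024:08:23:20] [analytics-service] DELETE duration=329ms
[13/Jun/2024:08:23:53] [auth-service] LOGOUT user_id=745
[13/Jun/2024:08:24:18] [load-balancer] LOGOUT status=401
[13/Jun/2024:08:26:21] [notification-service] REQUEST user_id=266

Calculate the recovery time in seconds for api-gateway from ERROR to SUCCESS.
172

To calculate recovery time:

1. Find ERROR event for api-gateway: 13/Jun/2024:08:13:00
2. Find next SUCCESS event for api-gateway: 13/Jun/2024:08:15:52
3. Recovery time: 13/Jun/2024:08:15:52 - 13/Jun/2024:08:13:00 = 172 seconds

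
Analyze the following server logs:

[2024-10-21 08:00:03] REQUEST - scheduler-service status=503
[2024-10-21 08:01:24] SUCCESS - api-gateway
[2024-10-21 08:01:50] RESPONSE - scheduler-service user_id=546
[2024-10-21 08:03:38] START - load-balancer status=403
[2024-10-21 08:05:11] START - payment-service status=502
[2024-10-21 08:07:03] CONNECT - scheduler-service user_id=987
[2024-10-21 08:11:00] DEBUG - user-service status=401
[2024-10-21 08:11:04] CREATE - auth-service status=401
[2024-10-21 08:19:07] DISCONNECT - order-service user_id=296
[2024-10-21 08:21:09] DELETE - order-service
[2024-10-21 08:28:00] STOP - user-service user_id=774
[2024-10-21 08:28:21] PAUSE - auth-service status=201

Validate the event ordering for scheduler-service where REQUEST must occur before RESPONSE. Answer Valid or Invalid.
Valid

To validate ordering:

1. Required order: REQUEST → RESPONSE
2. Rule: REQUEST must occur before RESPONSE
3. Check actual order of events for scheduler-service
4. Result: Valid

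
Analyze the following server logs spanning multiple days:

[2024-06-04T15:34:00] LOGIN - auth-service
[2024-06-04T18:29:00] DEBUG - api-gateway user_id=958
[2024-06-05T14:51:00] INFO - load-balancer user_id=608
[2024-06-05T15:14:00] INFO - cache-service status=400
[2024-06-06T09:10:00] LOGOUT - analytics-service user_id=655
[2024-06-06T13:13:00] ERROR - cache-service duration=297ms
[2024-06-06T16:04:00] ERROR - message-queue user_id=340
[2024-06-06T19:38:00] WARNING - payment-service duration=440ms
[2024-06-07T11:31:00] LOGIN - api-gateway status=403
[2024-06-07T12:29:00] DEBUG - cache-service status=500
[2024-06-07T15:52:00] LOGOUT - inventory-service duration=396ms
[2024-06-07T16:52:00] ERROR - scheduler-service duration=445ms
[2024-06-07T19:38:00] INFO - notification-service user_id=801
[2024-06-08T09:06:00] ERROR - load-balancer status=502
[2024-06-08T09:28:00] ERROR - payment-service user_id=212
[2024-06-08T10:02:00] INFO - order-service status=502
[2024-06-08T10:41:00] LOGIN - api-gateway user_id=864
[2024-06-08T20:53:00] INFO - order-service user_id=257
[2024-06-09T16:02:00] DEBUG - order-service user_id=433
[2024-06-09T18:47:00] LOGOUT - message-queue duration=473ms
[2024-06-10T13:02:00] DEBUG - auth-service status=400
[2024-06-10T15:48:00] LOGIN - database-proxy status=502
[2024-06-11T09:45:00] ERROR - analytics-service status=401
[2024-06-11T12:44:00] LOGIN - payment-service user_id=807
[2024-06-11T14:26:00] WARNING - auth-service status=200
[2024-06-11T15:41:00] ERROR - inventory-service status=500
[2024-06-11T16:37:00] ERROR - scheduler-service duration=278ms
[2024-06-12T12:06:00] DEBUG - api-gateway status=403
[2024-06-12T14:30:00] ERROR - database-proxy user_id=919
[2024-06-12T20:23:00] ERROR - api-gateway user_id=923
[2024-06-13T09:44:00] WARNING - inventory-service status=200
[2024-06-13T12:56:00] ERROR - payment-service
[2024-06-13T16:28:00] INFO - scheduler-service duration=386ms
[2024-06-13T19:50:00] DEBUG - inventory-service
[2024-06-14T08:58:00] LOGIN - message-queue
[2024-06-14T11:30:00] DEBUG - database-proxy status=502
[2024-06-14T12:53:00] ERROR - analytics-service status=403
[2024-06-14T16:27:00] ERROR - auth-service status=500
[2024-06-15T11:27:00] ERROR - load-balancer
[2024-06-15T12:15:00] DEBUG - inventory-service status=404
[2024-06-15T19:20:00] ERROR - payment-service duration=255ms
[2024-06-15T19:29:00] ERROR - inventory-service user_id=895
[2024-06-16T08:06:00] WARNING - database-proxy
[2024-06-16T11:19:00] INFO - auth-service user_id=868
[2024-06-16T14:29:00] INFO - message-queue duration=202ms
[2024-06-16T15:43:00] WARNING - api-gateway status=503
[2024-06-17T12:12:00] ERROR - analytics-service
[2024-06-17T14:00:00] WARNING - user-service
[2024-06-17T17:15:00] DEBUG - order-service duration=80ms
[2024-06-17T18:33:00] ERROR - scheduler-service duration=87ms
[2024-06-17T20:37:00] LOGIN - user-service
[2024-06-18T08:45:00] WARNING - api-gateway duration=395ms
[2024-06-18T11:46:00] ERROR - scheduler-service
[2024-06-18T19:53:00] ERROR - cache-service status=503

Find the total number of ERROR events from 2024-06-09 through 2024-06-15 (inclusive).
11

To filter by date range:

1. Date range: 2024-06-09 through 2024-06-15, both dates inclusive
2. Filter for ERROR events whose date falls in this range
3. Count matching events: 11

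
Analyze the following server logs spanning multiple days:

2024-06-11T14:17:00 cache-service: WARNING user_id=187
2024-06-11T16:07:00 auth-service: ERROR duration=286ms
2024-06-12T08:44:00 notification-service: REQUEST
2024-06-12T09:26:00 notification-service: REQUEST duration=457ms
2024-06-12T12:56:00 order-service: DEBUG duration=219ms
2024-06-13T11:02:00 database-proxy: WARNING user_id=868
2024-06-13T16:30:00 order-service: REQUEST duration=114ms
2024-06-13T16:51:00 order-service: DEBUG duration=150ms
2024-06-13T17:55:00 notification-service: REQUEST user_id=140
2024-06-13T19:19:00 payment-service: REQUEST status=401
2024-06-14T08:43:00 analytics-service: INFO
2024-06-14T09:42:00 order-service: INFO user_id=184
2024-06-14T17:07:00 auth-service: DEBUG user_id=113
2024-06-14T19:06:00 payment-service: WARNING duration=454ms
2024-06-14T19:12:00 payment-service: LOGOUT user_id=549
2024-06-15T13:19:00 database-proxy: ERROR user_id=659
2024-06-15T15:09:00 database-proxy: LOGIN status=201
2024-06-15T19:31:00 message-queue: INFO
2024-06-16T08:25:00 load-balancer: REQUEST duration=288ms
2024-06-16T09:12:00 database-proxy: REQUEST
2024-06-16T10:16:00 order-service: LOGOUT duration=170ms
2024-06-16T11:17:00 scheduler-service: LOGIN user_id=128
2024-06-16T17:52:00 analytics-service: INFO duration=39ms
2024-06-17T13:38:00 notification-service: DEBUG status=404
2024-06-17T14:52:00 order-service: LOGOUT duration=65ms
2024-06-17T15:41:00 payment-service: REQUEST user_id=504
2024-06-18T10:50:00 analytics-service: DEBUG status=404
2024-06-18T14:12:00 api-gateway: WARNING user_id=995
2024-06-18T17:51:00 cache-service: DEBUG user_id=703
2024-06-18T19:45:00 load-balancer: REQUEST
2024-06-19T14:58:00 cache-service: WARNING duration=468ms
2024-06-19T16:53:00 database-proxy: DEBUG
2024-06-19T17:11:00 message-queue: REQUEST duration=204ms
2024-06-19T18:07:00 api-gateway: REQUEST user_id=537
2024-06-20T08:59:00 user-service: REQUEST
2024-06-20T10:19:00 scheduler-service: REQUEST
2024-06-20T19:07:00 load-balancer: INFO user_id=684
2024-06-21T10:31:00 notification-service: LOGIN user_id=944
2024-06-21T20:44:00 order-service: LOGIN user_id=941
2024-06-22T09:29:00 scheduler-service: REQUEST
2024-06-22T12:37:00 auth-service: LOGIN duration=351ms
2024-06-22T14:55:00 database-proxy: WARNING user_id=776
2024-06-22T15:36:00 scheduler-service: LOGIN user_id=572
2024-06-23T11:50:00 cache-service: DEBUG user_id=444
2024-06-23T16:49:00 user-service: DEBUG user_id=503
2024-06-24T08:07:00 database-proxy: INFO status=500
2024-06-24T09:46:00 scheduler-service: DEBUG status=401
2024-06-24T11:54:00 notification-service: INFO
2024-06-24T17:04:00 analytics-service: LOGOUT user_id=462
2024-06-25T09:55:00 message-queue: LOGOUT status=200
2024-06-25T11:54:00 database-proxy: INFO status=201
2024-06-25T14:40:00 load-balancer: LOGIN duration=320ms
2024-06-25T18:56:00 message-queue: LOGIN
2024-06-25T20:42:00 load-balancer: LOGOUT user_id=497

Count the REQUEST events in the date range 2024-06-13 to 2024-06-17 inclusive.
6

To filter by date range:

1. Date range: 2024-06-13 through 2024-06-17, both dates inclusive
2. Filter for REQUEST events whose date falls in this range
3. Count matching events: 6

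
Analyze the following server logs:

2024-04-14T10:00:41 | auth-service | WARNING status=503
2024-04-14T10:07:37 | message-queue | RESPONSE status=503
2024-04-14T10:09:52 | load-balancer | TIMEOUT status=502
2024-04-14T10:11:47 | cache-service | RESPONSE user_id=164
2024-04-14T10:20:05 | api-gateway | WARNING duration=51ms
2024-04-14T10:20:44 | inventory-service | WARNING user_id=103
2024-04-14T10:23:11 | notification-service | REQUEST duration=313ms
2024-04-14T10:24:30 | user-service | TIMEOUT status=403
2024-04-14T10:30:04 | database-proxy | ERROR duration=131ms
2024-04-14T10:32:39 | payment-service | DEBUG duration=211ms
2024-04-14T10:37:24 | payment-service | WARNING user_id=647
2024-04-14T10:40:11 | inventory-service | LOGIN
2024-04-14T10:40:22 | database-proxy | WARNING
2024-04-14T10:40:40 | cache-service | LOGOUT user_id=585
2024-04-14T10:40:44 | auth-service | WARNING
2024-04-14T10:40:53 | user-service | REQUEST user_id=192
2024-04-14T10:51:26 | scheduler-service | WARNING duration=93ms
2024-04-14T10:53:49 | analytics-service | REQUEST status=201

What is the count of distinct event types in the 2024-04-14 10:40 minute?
4

To count unique event types:

1. Filter events in the minute starting at 2024-04-14 10:40
2. Extract event types from matching entries
3. Count unique types: 4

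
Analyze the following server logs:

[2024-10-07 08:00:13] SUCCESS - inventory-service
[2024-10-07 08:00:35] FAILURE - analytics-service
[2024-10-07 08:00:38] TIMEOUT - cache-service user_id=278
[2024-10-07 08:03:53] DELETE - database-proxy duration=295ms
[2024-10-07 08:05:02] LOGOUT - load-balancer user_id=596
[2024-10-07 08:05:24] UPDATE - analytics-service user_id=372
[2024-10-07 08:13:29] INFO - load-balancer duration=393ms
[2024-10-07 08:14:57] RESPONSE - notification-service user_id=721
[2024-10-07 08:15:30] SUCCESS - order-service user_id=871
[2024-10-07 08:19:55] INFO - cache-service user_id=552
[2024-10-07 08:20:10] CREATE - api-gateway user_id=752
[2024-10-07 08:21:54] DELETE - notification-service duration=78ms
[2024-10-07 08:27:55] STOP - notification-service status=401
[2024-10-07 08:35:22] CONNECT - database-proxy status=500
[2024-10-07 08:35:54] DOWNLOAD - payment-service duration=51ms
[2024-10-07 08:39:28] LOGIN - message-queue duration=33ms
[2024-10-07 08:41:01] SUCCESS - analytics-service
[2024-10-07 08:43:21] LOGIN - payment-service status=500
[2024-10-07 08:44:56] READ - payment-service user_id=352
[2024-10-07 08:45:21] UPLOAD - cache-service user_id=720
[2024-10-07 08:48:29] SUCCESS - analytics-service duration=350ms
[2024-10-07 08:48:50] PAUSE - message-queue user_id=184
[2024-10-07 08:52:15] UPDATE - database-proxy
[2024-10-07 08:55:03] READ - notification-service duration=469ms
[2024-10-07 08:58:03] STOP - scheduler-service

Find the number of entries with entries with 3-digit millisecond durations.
4

To find matching entries:

1. Pattern to match: entries with 3-digit millisecond durations
2. Scan each log entry for the pattern
3. Count matches: 4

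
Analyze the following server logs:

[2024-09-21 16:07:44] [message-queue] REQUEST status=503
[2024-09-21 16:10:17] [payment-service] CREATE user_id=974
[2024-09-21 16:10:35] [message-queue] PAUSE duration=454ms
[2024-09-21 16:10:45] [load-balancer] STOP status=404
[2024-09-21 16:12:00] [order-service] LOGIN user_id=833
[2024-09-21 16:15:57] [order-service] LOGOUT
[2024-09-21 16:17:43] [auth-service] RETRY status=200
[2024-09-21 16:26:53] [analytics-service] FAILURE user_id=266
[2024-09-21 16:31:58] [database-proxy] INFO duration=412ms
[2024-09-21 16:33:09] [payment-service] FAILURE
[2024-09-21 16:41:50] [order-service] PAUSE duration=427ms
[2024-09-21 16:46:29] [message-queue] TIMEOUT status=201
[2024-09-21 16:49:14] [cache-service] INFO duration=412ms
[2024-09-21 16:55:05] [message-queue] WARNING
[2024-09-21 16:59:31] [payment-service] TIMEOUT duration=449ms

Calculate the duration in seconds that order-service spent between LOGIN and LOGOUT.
237

To calculate state duration:

1. Find LOGIN event for order-service: 2024-09-21 16:12:00
2. Find LOGOUT event for order-service: 2024-09-21 16:15:57
3. Calculate duration: 2024-09-21 16:15:57 - 2024-09-21 16:12:00 = 237 seconds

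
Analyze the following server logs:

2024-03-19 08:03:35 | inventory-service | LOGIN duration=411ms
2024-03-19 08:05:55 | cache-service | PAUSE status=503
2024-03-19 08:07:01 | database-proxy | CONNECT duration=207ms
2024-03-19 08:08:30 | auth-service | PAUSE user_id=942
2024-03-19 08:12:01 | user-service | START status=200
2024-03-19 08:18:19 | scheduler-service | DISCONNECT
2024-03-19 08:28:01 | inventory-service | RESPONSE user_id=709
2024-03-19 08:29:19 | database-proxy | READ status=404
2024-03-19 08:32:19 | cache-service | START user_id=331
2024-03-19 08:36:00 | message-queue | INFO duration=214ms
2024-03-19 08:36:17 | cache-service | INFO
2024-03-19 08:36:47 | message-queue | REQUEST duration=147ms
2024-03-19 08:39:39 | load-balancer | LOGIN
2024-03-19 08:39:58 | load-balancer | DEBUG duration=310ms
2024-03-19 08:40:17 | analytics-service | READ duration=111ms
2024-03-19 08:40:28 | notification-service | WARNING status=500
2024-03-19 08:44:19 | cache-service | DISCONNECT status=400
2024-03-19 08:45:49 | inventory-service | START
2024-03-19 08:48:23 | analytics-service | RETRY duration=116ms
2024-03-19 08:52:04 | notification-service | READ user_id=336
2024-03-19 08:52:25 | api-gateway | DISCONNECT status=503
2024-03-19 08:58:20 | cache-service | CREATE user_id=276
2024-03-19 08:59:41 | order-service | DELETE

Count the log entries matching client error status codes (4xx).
2

To find matching entries:

1. Pattern to match: client error status codes (4xx)
2. Scan each log entry for the pattern
3. Count matches: 2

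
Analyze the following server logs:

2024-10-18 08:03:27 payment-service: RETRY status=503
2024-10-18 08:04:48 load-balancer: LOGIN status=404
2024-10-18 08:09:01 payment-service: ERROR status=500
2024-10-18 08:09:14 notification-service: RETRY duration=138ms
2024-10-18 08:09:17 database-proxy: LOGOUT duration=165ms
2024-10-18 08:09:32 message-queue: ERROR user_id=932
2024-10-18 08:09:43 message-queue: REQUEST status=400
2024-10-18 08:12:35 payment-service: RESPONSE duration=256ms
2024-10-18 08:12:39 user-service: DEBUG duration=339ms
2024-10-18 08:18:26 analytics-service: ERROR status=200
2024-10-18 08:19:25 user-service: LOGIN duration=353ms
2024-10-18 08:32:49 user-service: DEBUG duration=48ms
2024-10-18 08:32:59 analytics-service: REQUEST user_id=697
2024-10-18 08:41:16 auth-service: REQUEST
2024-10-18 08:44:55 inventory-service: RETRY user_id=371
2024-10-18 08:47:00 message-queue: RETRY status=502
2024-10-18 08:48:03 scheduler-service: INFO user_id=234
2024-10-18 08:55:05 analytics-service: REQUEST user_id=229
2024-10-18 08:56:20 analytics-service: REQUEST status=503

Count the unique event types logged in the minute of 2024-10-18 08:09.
4

To count unique event types:

1. Filter events in the minute starting at 2024-10-18 08:09
2. Extract event types from matching entries
3. Count unique types: 4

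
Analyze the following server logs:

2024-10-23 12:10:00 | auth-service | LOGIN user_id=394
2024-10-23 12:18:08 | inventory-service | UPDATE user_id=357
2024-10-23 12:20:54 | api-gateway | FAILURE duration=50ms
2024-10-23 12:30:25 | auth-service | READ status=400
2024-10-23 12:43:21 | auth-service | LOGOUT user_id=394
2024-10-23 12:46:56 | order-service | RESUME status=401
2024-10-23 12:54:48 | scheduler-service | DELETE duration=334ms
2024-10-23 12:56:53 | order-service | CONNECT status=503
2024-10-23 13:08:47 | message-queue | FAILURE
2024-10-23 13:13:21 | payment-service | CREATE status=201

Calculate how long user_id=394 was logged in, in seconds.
2001

To calculate session duration:

1. Find LOGIN event for user_id=394: 2024-10-23 12:10:00
2. Find LOGOUT event for user_id=394: 2024-10-23 12:43:21
3. Session duration: 2024-10-23 12:43:21 - 2024-10-23 12:10:00 = 2001 seconds (33 minutes)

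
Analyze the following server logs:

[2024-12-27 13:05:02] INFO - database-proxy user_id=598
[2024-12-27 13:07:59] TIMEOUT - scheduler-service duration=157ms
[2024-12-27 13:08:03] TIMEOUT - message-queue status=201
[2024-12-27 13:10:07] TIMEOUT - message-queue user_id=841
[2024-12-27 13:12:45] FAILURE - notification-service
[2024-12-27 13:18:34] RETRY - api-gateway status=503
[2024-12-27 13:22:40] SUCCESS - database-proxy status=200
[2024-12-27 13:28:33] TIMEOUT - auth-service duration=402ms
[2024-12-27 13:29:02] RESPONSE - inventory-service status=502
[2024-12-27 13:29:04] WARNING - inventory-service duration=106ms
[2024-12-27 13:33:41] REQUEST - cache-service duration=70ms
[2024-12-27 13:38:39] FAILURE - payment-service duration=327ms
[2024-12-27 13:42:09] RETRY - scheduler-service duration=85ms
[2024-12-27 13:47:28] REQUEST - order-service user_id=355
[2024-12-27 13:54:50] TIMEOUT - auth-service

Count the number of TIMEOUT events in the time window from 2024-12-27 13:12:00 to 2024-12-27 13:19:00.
0

To count events in the time window:

1. Window boundaries: 2024-12-27 13:12:00 to 2024-12-27 13:19:00
2. Filter for TIMEOUT events within this window
3. Count matching events: 0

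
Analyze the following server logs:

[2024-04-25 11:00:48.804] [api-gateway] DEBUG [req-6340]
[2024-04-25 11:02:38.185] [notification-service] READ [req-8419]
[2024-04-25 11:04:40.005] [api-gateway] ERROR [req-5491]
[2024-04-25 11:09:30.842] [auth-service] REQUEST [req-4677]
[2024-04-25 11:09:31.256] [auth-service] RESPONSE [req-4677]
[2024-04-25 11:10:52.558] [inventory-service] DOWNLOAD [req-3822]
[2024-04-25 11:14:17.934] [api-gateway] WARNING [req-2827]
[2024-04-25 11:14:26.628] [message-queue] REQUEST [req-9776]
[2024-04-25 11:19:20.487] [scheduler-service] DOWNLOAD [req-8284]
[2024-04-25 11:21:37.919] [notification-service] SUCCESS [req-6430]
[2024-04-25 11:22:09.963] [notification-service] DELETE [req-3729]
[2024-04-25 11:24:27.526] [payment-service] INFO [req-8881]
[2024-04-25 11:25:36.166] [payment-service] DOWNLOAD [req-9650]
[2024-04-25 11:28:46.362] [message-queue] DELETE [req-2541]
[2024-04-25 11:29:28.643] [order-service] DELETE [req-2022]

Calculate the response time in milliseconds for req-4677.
414

To calculate latency:

1. Find REQUEST with id req-4677: 2024-04-25 11:09:30.842
2. Find RESPONSE with id req-4677: 2024-04-25 11:09:31.256
3. Latency: 2024-04-25 11:09:31.256 - 2024-04-25 11:09:30.842 = 414ms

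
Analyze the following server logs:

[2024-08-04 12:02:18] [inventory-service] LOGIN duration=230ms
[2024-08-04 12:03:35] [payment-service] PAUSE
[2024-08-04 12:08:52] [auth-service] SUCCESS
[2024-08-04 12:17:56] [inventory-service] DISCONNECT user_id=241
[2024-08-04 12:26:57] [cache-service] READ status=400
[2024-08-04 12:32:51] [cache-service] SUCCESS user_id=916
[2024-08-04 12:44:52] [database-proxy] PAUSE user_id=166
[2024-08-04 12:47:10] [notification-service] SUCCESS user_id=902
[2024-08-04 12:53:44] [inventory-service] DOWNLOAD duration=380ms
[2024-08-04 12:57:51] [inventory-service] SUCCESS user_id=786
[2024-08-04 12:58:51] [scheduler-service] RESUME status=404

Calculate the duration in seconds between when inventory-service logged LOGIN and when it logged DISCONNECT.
938

To find the time between events:

1. Locate the first LOGIN event for inventory-service: 2024-08-04 12:02:18
2. Locate the first DISCONNECT event for inventory-service: 2024-08-04 12:17:56
3. Calculate the difference: 2024-08-04 12:17:56 - 2024-08-04 12:02:18 = 938 seconds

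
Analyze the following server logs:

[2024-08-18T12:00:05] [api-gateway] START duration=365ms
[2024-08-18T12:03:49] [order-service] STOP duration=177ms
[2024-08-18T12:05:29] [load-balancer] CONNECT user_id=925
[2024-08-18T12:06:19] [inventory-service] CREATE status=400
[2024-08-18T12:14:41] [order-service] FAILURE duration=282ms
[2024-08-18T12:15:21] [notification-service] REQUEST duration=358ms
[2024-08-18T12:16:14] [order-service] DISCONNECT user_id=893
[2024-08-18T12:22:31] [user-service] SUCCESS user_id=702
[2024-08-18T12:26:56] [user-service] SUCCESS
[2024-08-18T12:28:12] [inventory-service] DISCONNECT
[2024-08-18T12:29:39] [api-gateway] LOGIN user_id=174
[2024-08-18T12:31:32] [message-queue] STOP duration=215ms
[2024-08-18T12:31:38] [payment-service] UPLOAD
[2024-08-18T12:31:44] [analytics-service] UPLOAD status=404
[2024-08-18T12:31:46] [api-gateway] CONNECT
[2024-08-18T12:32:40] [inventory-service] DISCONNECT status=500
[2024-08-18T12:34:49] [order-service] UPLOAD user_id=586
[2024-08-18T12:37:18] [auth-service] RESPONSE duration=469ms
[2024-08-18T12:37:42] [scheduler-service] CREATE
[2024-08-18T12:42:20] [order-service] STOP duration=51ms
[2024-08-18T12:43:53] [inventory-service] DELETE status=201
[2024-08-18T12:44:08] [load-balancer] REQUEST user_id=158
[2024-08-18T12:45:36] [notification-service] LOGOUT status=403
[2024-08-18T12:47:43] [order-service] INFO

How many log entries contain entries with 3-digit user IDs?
6

To find matching entries:

1. Pattern to match: entries with 3-digit user IDs
2. Scan each log entry for the pattern
3. Count matches: 6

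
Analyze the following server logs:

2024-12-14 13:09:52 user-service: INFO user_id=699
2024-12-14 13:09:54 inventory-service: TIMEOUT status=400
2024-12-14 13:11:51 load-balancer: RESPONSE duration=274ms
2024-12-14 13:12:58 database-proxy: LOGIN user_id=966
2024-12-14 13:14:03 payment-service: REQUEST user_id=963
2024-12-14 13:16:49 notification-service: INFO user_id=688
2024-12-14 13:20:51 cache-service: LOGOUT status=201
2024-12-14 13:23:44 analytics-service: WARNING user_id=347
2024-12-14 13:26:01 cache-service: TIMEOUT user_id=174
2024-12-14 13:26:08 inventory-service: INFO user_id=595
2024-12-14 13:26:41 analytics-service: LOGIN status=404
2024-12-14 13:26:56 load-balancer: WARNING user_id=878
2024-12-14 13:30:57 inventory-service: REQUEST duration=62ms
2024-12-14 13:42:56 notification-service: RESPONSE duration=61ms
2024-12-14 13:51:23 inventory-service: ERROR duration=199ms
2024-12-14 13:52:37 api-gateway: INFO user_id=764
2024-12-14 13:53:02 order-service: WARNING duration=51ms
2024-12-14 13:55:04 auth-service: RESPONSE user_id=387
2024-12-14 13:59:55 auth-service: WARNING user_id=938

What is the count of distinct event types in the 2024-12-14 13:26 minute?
4

To count unique event types:

1. Filter events in the minute starting at 2024-12-14 13:26
2. Extract event types from matching entries
3. Count unique types: 4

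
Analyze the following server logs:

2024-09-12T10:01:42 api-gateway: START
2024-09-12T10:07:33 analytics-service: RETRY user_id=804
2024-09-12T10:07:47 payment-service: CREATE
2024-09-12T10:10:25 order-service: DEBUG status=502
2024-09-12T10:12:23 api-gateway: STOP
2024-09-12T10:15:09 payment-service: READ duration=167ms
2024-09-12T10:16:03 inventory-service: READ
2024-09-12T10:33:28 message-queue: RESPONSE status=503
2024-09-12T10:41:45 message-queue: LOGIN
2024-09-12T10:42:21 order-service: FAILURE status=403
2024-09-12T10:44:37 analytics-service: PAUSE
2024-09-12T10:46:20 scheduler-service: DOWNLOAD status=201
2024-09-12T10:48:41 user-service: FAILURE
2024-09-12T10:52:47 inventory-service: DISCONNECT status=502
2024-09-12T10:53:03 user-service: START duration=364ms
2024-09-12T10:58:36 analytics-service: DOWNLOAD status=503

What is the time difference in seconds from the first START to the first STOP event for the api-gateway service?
641

To find the time between events:

1. Locate the first START event for api-gateway: 2024-09-12T10:01:42
2. Locate the first STOP event for api-gateway: 2024-09-12T10:12:23
3. Calculate the difference: 2024-09-12T10:12:23 - 2024-09-12T10:01:42 = 641 seconds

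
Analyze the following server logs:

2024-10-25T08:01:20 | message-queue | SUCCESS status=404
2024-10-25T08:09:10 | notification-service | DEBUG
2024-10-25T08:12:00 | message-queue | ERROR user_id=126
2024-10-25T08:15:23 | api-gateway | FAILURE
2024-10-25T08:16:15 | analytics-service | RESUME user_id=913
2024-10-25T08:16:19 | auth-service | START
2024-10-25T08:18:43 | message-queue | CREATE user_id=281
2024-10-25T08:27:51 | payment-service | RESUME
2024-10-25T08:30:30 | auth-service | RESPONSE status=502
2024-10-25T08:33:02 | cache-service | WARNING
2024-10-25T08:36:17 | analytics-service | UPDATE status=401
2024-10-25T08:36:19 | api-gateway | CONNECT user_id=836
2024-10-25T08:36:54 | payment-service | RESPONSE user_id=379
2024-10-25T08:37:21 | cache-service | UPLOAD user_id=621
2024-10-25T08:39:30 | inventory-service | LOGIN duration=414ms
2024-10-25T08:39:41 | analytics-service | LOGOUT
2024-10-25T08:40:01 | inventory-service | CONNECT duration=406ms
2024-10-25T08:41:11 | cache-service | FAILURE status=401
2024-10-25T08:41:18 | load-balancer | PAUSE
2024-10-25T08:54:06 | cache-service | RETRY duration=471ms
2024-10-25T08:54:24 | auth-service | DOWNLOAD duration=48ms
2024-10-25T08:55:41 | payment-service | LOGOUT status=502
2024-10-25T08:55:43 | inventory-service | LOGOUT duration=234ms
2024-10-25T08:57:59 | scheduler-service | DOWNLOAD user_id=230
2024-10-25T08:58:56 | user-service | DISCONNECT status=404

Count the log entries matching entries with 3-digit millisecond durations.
4

To find matching entries:

1. Pattern to match: entries with 3-digit millisecond durations
2. Scan each log entry for the pattern
3. Count matches: 4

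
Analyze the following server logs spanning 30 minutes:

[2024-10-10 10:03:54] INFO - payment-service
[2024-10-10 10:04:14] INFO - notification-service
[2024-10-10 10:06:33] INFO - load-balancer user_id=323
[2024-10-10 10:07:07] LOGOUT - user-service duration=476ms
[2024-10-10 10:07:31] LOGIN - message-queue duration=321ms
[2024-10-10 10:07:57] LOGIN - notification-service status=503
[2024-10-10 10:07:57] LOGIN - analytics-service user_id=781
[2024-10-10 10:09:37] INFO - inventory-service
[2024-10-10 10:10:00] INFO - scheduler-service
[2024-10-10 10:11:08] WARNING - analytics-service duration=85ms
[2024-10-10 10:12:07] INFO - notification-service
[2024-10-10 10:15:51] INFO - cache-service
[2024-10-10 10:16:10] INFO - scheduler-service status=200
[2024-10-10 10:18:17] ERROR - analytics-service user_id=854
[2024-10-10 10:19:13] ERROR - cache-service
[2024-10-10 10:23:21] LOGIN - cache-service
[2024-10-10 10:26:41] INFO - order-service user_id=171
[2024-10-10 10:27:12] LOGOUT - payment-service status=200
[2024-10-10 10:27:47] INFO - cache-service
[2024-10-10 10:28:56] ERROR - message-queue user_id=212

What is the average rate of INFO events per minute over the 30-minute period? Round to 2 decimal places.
0.33

To calculate the rate:

1. Count total INFO events: 10
2. Total time period: 30 minutes
3. Rate = 10 / 30 = 0.33 events per minute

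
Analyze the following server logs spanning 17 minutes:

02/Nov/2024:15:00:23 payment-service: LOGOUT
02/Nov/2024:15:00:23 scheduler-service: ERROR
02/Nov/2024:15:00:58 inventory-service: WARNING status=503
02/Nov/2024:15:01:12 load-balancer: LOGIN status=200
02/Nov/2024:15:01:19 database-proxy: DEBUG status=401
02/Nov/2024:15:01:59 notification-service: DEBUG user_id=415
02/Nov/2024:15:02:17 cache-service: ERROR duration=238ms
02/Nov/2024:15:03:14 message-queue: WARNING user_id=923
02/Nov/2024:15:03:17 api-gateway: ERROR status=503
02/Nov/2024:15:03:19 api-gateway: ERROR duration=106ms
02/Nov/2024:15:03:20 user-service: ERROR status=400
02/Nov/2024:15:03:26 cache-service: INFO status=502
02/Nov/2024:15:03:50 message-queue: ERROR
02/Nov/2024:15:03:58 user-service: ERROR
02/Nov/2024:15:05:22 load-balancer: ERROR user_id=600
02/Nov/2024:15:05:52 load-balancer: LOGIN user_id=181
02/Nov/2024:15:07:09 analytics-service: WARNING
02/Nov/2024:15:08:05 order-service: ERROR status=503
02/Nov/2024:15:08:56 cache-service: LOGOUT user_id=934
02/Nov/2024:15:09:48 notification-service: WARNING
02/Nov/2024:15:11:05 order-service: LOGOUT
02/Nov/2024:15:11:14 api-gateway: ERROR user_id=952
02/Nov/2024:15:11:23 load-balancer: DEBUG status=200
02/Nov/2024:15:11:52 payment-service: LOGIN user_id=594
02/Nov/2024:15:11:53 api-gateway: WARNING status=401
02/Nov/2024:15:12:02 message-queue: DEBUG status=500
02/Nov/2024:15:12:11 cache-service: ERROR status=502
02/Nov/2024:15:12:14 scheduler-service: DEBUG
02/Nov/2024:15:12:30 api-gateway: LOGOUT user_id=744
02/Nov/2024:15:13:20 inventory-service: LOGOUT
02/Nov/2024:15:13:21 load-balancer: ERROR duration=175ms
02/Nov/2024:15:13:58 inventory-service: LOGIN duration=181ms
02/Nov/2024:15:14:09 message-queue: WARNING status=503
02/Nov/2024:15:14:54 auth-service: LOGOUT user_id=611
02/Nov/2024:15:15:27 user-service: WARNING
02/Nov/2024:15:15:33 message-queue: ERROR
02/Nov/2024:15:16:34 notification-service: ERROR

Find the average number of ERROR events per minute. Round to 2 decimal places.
0.82

To calculate the rate:

1. Count total ERROR events: 14
2. Total time period: 17 minutes
3. Rate = 14 / 17 = 0.82 events per minute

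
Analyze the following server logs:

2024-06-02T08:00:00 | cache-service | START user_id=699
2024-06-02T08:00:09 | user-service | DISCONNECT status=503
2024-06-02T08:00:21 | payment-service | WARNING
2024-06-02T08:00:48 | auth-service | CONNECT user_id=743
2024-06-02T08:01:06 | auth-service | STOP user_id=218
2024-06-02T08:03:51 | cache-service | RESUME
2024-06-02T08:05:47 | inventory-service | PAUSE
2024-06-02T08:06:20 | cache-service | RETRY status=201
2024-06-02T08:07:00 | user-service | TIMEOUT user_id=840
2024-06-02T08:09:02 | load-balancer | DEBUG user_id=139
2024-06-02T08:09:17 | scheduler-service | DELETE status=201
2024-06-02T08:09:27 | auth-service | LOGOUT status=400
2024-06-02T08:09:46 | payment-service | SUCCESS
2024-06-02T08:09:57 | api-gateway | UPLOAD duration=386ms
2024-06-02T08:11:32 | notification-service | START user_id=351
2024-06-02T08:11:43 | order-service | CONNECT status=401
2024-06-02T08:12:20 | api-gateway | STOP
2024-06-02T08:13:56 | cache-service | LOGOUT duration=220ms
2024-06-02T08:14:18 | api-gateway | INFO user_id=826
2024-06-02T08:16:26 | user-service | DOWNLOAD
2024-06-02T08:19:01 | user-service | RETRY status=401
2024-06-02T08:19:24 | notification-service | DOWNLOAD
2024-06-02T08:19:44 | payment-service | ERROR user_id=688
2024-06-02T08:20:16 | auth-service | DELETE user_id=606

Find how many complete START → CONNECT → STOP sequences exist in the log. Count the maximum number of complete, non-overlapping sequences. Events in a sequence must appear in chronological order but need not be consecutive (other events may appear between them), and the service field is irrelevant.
2

To count sequences:

1. Look for pattern: START → CONNECT → STOP
2. Greedily scan the log in chronological order, matching each sequence element in turn (ignoring service)
3. Each time the full pattern completes, increment the count and restart matching from the next event
4. Complete non-overlapping sequences found: 2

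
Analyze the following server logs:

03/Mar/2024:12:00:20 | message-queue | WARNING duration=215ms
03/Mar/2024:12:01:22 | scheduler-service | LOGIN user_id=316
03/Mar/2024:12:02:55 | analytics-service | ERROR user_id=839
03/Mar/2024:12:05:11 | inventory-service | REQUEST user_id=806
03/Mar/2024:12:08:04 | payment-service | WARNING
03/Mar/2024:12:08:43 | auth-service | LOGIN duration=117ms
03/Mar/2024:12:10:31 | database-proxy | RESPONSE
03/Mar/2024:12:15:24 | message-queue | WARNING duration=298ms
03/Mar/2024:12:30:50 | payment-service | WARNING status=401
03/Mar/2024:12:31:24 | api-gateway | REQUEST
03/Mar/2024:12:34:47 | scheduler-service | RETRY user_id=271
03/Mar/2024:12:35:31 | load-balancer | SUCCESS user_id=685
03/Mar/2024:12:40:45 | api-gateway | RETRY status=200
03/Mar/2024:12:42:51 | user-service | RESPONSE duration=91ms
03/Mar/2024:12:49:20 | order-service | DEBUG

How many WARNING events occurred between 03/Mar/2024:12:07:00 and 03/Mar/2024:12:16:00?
2

To count events in the time window:

1. Window boundaries: 03/Mar/2024:12:07:00 to 03/Mar/2024:12:16:00
2. Filter for WARNING events within this window
3. Count matching events: 2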